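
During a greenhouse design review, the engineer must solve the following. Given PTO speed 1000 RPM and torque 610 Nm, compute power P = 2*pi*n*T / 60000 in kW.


P = 2*pi*n*T / 60000
  = 2*pi * 1000 * 610 / 60000
  = 3832743.04 / 60000
  = 63.88 kW


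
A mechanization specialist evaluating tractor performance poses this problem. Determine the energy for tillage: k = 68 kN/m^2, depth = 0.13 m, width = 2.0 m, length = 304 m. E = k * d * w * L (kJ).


E = k * d * w * L
  = 68 * 0.13 * 2.0 * 304
  = 5374.72 kJ


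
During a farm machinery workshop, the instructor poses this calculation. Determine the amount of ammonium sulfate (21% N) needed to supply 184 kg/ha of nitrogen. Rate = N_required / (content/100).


Rate = N_required / (N_content / 100)
     = 184 / (21 / 100)
     = 184 / 0.21
     = 876.19 kg/ha


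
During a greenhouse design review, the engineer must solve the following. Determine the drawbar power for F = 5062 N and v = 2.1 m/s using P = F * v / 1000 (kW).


P = F * v / 1000
  = 5062 * 2.1 / 1000
  = 10630.20 / 1000
  = 10.63 kW


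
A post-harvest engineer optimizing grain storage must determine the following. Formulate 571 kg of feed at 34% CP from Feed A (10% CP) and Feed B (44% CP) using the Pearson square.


parts_A = CP_b - target = 44 - 34 = 10
parts_B = target - CP_a = 34 - 10 = 24
total_parts = 10 + 24 = 34
Feed A = 571 * 10 / 34 = 167.94 kg
Feed B = 571 * 24 / 34 = 403.06 kg

167.94 kg


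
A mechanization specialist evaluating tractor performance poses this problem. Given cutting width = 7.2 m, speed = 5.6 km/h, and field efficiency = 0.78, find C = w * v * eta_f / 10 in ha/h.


C = w * v * eta_f / 10
  = 7.2 * 5.6 * 0.78 / 10
  = 31.45 / 10
  = 3.14 ha/h


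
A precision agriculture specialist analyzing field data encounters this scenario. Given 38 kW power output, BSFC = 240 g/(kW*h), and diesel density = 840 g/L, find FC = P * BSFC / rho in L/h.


FC = P * BSFC / rho_fuel
   = 38 * 240 / 840
   = 9120 / 840
   = 10.86 L/h


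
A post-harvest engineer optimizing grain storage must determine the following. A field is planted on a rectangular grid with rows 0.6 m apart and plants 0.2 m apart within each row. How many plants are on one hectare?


D = 10000 / (row_sp * plant_sp)
  = 10000 / (0.6 * 0.2)
  = 10000 / 0.1200
  = 83333.33 plants/ha


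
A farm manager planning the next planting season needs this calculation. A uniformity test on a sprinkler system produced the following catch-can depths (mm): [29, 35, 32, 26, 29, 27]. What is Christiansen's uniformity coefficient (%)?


xbar = 178 / 6 = 29.667
sum|xi - xbar| = 15.333
CU = 100 * (1 - 15.333 / (6 * 29.667))
   = 100 * (1 - 0.0861)
   = 91.39%


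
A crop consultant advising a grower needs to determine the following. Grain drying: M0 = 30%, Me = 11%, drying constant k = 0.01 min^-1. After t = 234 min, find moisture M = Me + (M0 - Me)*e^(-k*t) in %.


M = Me + (M0 - Me) * e^(-k*t)
  = 11 + (30 - 11) * e^(-0.01*234)
  = 11 + 19 * e^(-2.340)
  = 11 + 19 * 0.09633
  = 11 + 1.8302
  = 12.83%


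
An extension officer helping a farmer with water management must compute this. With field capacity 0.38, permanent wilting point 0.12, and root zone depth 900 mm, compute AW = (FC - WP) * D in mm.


AW = (FC - WP) * D
   = (0.38 - 0.12) * 900
   = 0.26 * 900
   = 234 mm


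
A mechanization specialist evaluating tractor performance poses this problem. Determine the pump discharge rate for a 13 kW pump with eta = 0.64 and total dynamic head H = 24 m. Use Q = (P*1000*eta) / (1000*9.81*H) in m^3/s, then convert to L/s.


Q = (P * 1000 * eta) / (rho * g * H)
  = (13 * 1000 * 0.64) / (1000 * 9.81 * 24)
  = 8320 / 235440
  = 0.03534 m^3/s = 35.34 L/s


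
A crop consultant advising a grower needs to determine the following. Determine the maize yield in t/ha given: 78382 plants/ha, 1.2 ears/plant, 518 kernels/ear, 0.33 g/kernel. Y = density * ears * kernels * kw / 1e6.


Y = density * ears * kernels * kw
  = 78382 * 1.2 * 518 * 0.33 g/ha
  = 16078342.90 g/ha
  = 16078.34 kg/ha = 16.08 t/ha


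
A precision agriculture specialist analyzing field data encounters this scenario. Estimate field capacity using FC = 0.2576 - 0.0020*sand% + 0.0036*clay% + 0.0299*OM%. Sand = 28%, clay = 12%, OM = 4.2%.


FC = 0.2576 - 0.0020*28 + 0.0036*12 + 0.0299*4.2
   = 0.2576 - 0.0560 + 0.0432 + 0.1256
   = 0.3704


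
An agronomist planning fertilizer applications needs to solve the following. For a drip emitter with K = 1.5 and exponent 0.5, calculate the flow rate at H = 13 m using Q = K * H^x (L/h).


Q = K * H^x
  = 1.5 * 13^0.5
  = 1.5 * 3.6056
  = 5.41 L/h


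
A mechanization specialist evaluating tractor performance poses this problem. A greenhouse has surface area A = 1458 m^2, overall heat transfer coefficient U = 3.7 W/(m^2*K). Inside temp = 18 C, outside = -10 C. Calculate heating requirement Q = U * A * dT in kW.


dT = 18 - (-10) = 28 K
Q = U * A * dT
  = 3.7 * 1458 * 28
  = 151048.80 W = 151.05 kW


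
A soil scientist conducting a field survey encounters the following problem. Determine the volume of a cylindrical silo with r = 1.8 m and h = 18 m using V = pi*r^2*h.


V = pi * r^2 * h
  = pi * 1.8^2 * 18
  = pi * 3.24 * 18
  = 183.22 m^3


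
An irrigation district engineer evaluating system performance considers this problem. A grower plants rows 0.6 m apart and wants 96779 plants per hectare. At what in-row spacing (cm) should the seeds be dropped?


spacing = 10000 / (row_sp * density)
        = 10000 / (0.6 * 96779)
        = 10000 / 58067.40
        = 0.17221 m = 17.22 cm


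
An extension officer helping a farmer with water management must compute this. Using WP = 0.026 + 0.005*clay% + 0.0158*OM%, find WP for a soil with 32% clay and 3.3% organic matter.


WP = 0.026 + 0.005*32 + 0.0158*3.3
   = 0.026 + 0.1600 + 0.0521
   = 0.2381


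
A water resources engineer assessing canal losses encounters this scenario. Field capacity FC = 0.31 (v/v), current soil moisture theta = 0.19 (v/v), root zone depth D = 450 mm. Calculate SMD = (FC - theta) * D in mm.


SMD = (FC - theta) * D
    = (0.31 - 0.19) * 450
    = 0.120 * 450
    = 54 mm


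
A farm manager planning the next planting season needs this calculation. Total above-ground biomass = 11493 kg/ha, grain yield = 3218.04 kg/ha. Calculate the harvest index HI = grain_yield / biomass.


HI = grain_yield / biomass
   = 3218.04 / 11493
   = 0.28


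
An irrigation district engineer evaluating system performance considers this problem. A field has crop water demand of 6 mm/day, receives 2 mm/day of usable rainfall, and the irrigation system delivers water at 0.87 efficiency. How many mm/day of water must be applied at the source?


IWR = (ETc - Pe) / Ea
    = (6 - 2) / 0.87
    = 4 / 0.87
    = 4.60 mm/day


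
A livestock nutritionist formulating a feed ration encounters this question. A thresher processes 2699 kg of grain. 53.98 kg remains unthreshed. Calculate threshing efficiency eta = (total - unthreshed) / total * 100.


eta = (total - unthreshed) / total * 100
    = (2699 - 53.98) / 2699 * 100
    = 2645.02 / 2699 * 100
    = 98%


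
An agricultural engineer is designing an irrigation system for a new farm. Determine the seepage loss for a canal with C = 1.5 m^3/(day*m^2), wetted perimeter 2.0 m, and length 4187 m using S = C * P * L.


S = C * P * L
  = 1.5 * 2.0 * 4187
  = 12561 m^3/day


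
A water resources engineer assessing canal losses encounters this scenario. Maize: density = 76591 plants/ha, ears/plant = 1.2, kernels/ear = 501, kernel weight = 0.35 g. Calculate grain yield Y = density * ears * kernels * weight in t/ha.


Y = density * ears * kernels * kw
  = 76591 * 1.2 * 501 * 0.35 g/ha
  = 16116278.22 g/ha
  = 16116.28 kg/ha = 16.12 t/ha


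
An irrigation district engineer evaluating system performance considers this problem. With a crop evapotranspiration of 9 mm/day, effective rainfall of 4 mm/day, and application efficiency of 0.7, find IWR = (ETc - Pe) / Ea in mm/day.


IWR = (ETc - Pe) / Ea
    = (9 - 4) / 0.7
    = 5 / 0.7
    = 7.14 mm/day


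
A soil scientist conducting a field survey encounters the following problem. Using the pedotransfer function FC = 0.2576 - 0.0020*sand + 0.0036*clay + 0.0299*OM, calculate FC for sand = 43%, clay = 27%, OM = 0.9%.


FC = 0.2576 - 0.0020*43 + 0.0036*27 + 0.0299*0.9
   = 0.2576 - 0.0860 + 0.0972 + 0.0269
   = 0.2957


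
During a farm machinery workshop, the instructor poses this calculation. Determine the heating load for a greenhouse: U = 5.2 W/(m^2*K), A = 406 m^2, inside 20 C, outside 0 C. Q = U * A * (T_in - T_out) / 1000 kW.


dT = 20 - (0) = 20 K
Q = U * A * dT
  = 5.2 * 406 * 20
  = 42224 W = 42.22 kW


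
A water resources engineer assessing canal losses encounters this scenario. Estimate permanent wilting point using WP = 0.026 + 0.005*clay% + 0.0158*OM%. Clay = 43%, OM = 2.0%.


WP = 0.026 + 0.005*43 + 0.0158*2.0
   = 0.026 + 0.2150 + 0.0316
   = 0.2726


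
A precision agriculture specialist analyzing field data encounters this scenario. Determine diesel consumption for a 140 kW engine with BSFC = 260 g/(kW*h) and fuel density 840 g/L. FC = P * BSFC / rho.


FC = P * BSFC / rho_fuel
   = 140 * 260 / 840
   = 36400 / 840
   = 43.33 L/h


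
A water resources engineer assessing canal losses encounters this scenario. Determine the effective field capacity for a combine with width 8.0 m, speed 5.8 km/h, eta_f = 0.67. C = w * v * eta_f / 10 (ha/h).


C = w * v * eta_f / 10
  = 8.0 * 5.8 * 0.67 / 10
  = 31.09 / 10
  = 3.11 ha/h


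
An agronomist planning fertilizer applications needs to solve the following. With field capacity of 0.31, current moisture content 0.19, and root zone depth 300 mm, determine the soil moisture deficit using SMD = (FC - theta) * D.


SMD = (FC - theta) * D
    = (0.31 - 0.19) * 300
    = 0.120 * 300
    = 36 mm


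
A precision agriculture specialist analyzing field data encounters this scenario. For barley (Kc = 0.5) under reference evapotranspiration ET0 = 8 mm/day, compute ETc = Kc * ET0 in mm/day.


ETc = Kc * ET0
    = 0.5 * 8
    = 4 mm/day


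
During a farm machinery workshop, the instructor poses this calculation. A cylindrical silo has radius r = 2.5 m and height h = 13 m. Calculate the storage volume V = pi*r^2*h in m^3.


V = pi * r^2 * h
  = pi * 2.5^2 * 13
  = pi * 6.25 * 13
  = 255.25 m^3


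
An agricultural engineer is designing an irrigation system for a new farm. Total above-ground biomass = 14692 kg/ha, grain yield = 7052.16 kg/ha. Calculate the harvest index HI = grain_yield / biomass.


HI = grain_yield / biomass
   = 7052.16 / 14692
   = 0.48


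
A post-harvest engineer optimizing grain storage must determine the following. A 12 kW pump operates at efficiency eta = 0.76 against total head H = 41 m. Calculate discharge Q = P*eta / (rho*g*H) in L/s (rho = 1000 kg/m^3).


Q = (P * 1000 * eta) / (rho * g * H)
  = (12 * 1000 * 0.76) / (1000 * 9.81 * 41)
  = 9120 / 402210
  = 0.02267 m^3/s = 22.67 L/s


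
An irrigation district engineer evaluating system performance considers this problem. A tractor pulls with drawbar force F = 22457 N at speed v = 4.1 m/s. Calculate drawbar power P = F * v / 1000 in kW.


P = F * v / 1000
  = 22457 * 4.1 / 1000
  = 92073.70 / 1000
  = 92.07 kW


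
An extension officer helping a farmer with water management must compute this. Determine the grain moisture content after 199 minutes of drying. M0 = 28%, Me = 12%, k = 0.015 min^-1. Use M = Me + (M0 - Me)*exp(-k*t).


M = Me + (M0 - Me) * e^(-k*t)
  = 12 + (28 - 12) * e^(-0.015*199)
  = 12 + 16 * e^(-2.985)
  = 12 + 16 * 0.05054
  = 12 + 0.8086
  = 12.81%


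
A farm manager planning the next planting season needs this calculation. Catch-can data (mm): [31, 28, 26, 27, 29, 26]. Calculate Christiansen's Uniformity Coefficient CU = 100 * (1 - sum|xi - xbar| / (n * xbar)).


xbar = 167 / 6 = 27.833
sum|xi - xbar| = 9
CU = 100 * (1 - 9 / (6 * 27.833))
   = 100 * (1 - 0.0539)
   = 94.61%


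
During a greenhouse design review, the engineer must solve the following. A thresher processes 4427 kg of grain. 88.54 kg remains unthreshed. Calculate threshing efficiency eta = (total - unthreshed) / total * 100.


eta = (total - unthreshed) / total * 100
    = (4427 - 88.54) / 4427 * 100
    = 4338.46 / 4427 * 100
    = 98%


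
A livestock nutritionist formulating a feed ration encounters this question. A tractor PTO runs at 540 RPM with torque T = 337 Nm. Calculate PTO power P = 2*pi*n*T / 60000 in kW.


P = 2*pi*n*T / 60000
  = 2*pi * 540 * 337 / 60000
  = 1143414.06 / 60000
  = 19.06 kW


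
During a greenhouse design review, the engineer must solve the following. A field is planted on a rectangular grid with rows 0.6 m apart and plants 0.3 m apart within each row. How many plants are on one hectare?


D = 10000 / (row_sp * plant_sp)
  = 10000 / (0.6 * 0.3)
  = 10000 / 0.1800
  = 55555.56 plants/ha


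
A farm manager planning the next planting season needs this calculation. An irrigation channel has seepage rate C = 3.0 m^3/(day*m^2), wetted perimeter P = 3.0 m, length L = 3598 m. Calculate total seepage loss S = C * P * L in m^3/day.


S = C * P * L
  = 3.0 * 3.0 * 3598
  = 32382 m^3/day


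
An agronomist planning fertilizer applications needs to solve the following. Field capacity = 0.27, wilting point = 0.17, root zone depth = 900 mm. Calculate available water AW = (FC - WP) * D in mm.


AW = (FC - WP) * D
   = (0.27 - 0.17) * 900
   = 0.10 * 900
   = 90 mm


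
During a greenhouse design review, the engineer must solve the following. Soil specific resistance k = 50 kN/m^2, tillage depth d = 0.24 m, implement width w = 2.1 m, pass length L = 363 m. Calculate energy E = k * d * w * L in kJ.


E = k * d * w * L
  = 50 * 0.24 * 2.1 * 363
  = 9147.60 kJ


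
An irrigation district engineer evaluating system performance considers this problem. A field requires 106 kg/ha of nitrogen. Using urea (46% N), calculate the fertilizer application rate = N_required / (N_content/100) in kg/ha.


Rate = N_required / (N_content / 100)
     = 106 / (46 / 100)
     = 106 / 0.46
     = 230.43 kg/ha


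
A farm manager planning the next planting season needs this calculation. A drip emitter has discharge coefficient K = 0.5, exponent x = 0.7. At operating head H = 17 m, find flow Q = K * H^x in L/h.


Q = K * H^x
  = 0.5 * 17^0.7
  = 0.5 * 7.2663
  = 3.63 L/h


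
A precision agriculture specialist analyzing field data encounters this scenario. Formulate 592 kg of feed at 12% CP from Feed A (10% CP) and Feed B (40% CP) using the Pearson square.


parts_A = CP_b - target = 40 - 12 = 28
parts_B = target - CP_a = 12 - 10 = 2
total_parts = 28 + 2 = 30
Feed A = 592 * 28 / 30 = 552.53 kg
Feed B = 592 * 2 / 30 = 39.47 kg

552.53 kg


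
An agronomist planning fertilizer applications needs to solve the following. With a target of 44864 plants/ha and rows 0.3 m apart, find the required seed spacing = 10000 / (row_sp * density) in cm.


spacing = 10000 / (row_sp * density)
        = 10000 / (0.3 * 44864)
        = 10000 / 13459.20
        = 0.74299 m = 74.30 cm


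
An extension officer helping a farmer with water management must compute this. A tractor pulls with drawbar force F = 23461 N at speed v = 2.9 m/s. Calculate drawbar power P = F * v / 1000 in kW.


P = F * v / 1000
  = 23461 * 2.9 / 1000
  = 68036.90 / 1000
  = 68.04 kW


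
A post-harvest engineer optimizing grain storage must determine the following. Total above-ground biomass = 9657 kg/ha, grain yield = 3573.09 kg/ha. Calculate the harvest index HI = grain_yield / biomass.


HI = grain_yield / biomass
   = 3573.09 / 9657
   = 0.37


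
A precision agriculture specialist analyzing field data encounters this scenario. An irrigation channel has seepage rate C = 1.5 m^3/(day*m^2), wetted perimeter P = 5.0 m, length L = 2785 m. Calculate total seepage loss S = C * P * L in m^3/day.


S = C * P * L
  = 1.5 * 5.0 * 2785
  = 20887.50 m^3/day


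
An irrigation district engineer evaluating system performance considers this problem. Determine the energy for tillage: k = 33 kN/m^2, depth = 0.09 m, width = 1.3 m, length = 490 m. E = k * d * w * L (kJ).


E = k * d * w * L
  = 33 * 0.09 * 1.3 * 490
  = 1891.89 kJ


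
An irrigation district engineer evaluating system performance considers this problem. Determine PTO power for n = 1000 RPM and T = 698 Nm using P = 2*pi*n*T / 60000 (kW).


P = 2*pi*n*T / 60000
  = 2*pi * 1000 * 698 / 60000
  = 4385663.34 / 60000
  = 73.09 kW


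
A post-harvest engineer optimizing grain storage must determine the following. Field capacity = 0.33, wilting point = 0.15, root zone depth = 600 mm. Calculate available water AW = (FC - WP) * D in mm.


AW = (FC - WP) * D
   = (0.33 - 0.15) * 600
   = 0.18 * 600
   = 108 mm


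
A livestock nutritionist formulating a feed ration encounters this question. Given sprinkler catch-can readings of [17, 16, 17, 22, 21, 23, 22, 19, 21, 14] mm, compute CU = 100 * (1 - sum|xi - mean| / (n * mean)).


xbar = 192 / 10 = 19.200
sum|xi - xbar| = 26
CU = 100 * (1 - 26 / (10 * 19.200))
   = 100 * (1 - 0.1354)
   = 86.46%


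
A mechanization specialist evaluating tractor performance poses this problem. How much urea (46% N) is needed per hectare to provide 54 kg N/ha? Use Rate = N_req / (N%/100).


Rate = N_required / (N_content / 100)
     = 54 / (46 / 100)
     = 54 / 0.46
     = 117.39 kg/ha


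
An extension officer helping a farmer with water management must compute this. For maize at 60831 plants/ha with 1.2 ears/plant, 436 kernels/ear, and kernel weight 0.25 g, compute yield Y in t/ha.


Y = density * ears * kernels * kw
  = 60831 * 1.2 * 436 * 0.25 g/ha
  = 7956694.80 g/ha
  = 7956.69 kg/ha = 7.96 t/ha


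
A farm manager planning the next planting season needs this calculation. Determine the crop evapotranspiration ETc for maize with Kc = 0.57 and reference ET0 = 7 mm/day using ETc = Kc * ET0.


ETc = Kc * ET0
    = 0.57 * 7
    = 3.99 mm/day


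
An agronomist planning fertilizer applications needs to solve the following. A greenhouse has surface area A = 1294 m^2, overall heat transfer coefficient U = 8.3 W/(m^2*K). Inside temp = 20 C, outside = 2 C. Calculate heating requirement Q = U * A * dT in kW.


dT = 20 - (2) = 18 K
Q = U * A * dT
  = 8.3 * 1294 * 18
  = 193323.60 W = 193.32 kW


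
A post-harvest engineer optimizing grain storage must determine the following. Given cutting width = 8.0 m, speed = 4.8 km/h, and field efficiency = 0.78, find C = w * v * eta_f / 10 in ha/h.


C = w * v * eta_f / 10
  = 8.0 * 4.8 * 0.78 / 10
  = 29.95 / 10
  = 3.00 ha/h


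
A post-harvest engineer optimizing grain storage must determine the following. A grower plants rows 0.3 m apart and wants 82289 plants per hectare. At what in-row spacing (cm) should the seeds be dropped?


spacing = 10000 / (row_sp * density)
        = 10000 / (0.3 * 82289)
        = 10000 / 24686.70
        = 0.40508 m = 40.51 cm


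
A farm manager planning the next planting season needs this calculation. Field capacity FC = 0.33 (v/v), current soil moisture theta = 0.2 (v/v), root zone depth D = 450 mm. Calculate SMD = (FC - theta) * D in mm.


SMD = (FC - theta) * D
    = (0.33 - 0.2) * 450
    = 0.130 * 450
    = 58.50 mm


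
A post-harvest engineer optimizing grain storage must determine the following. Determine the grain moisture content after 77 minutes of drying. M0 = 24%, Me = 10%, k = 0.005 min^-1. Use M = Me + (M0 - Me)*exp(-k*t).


M = Me + (M0 - Me) * e^(-k*t)
  = 10 + (24 - 10) * e^(-0.005*77)
  = 10 + 14 * e^(-0.385)
  = 10 + 14 * 0.68045
  = 10 + 9.5263
  = 19.53%


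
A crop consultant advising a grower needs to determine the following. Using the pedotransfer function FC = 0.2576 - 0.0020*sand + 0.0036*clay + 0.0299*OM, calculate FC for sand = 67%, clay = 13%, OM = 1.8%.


FC = 0.2576 - 0.0020*67 + 0.0036*13 + 0.0299*1.8
   = 0.2576 - 0.1340 + 0.0468 + 0.0538
   = 0.2242


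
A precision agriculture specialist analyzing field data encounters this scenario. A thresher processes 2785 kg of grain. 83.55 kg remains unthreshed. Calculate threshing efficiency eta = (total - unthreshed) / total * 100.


eta = (total - unthreshed) / total * 100
    = (2785 - 83.55) / 2785 * 100
    = 2701.45 / 2785 * 100
    = 97%


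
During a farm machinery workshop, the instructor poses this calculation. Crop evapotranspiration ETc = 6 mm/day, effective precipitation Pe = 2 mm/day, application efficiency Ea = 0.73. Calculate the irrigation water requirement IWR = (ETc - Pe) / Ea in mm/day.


IWR = (ETc - Pe) / Ea
    = (6 - 2) / 0.73
    = 4 / 0.73
    = 5.48 mm/day


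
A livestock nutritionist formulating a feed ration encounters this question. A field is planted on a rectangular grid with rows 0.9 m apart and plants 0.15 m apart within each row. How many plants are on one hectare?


D = 10000 / (row_sp * plant_sp)
  = 10000 / (0.9 * 0.15)
  = 10000 / 0.1350
  = 74074.07 plants/ha


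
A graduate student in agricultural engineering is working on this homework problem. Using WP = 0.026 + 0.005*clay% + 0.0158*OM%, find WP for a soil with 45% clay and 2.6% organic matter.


WP = 0.026 + 0.005*45 + 0.0158*2.6
   = 0.026 + 0.2250 + 0.0411
   = 0.2921


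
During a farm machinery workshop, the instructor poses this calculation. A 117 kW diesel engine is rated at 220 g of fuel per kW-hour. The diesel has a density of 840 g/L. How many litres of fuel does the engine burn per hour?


FC = P * BSFC / rho_fuel
   = 117 * 220 / 840
   = 25740 / 840
   = 30.64 L/h


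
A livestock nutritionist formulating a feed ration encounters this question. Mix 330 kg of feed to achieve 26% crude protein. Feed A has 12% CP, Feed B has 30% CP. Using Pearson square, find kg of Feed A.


parts_A = CP_b - target = 30 - 26 = 4
parts_B = target - CP_a = 26 - 12 = 14
total_parts = 4 + 14 = 18
Feed A = 330 * 4 / 18 = 73.33 kg
Feed B = 330 * 14 / 18 = 256.67 kg

73.33 kg


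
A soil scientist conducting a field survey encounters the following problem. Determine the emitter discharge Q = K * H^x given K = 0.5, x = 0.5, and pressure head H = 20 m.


Q = K * H^x
  = 0.5 * 20^0.5
  = 0.5 * 4.4721
  = 2.24 L/h


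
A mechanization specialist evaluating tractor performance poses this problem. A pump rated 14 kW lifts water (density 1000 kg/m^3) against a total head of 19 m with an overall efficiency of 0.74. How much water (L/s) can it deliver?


Q = (P * 1000 * eta) / (rho * g * H)
  = (14 * 1000 * 0.74) / (1000 * 9.81 * 19)
  = 10360 / 186390
  = 0.05558 m^3/s = 55.58 L/s


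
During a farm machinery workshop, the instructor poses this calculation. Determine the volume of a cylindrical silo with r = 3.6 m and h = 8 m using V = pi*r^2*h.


V = pi * r^2 * h
  = pi * 3.6^2 * 8
  = pi * 12.96 * 8
  = 325.72 m^3


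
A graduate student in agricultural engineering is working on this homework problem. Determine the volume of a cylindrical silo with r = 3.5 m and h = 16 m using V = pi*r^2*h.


V = pi * r^2 * h
  = pi * 3.5^2 * 16
  = pi * 12.25 * 16
  = 615.75 m^3


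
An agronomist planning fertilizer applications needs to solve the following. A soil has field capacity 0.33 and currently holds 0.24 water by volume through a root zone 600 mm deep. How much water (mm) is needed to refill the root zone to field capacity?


SMD = (FC - theta) * D
    = (0.33 - 0.24) * 600
    = 0.090 * 600
    = 54 mm


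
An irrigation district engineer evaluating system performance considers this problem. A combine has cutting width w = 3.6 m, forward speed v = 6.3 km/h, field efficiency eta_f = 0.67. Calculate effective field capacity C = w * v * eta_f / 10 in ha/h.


C = w * v * eta_f / 10
  = 3.6 * 6.3 * 0.67 / 10
  = 15.20 / 10
  = 1.52 ha/h


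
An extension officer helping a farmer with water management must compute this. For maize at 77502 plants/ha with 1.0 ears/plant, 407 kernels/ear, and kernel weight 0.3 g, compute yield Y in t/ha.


Y = density * ears * kernels * kw
  = 77502 * 1.0 * 407 * 0.3 g/ha
  = 9462994.20 g/ha
  = 9462.99 kg/ha = 9.46 t/ha


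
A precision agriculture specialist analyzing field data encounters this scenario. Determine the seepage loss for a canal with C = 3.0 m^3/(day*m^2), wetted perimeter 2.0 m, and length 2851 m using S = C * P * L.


S = C * P * L
  = 3.0 * 2.0 * 2851
  = 17106 m^3/day


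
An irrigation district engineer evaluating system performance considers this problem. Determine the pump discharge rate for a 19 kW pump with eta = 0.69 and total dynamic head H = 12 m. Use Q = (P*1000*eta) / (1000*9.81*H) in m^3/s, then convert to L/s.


Q = (P * 1000 * eta) / (rho * g * H)
  = (19 * 1000 * 0.69) / (1000 * 9.81 * 12)
  = 13110 / 117720
  = 0.11137 m^3/s = 111.37 L/s


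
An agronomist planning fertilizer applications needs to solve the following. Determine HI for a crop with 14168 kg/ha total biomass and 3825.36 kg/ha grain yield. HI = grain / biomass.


HI = grain_yield / biomass
   = 3825.36 / 14168
   = 0.27


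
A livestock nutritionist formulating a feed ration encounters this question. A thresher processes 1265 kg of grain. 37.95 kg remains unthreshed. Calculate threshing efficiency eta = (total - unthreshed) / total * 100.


eta = (total - unthreshed) / total * 100
    = (1265 - 37.95) / 1265 * 100
    = 1227.05 / 1265 * 100
    = 97%


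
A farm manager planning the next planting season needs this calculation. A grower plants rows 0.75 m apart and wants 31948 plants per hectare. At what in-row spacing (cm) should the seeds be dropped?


spacing = 10000 / (row_sp * density)
        = 10000 / (0.75 * 31948)
        = 10000 / 23961
        = 0.41734 m = 41.73 cm


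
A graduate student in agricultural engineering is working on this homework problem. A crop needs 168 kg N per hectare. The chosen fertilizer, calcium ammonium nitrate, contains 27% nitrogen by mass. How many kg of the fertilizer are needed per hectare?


Rate = N_required / (N_content / 100)
     = 168 / (27 / 100)
     = 168 / 0.27
     = 622.22 kg/ha


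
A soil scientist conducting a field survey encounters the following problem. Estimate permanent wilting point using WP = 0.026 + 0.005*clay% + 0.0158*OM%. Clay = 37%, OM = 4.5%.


WP = 0.026 + 0.005*37 + 0.0158*4.5
   = 0.026 + 0.1850 + 0.0711
   = 0.2821


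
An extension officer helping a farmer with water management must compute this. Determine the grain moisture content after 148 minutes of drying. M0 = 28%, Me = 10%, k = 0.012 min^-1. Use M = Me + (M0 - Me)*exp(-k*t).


M = Me + (M0 - Me) * e^(-k*t)
  = 10 + (28 - 10) * e^(-0.012*148)
  = 10 + 18 * e^(-1.776)
  = 10 + 18 * 0.16931
  = 10 + 3.0477
  = 13.05%


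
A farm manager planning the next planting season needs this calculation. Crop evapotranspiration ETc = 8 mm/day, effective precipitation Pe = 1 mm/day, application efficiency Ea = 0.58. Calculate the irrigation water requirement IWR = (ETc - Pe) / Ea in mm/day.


IWR = (ETc - Pe) / Ea
    = (8 - 1) / 0.58
    = 7 / 0.58
    = 12.07 mm/day


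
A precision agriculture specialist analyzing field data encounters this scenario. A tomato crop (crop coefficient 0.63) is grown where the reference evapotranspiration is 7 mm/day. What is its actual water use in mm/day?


ETc = Kc * ET0
    = 0.63 * 7
    = 4.41 mm/day


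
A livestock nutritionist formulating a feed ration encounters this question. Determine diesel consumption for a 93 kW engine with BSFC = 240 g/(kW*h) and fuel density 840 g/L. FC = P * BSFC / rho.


FC = P * BSFC / rho_fuel
   = 93 * 240 / 840
   = 22320 / 840
   = 26.57 L/h


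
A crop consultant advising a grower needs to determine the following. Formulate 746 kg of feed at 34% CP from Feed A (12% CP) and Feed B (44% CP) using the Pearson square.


parts_A = CP_b - target = 44 - 34 = 10
parts_B = target - CP_a = 34 - 12 = 22
total_parts = 10 + 22 = 32
Feed A = 746 * 10 / 32 = 233.13 kg
Feed B = 746 * 22 / 32 = 512.88 kg

233.13 kg


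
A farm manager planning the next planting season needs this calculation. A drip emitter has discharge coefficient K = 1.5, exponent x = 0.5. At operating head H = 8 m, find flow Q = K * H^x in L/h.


Q = K * H^x
  = 1.5 * 8^0.5
  = 1.5 * 2.8284
  = 4.24 L/h


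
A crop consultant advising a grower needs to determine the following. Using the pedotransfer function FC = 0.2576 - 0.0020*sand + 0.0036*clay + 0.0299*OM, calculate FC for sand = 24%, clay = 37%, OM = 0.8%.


FC = 0.2576 - 0.0020*24 + 0.0036*37 + 0.0299*0.8
   = 0.2576 - 0.0480 + 0.1332 + 0.0239
   = 0.3667


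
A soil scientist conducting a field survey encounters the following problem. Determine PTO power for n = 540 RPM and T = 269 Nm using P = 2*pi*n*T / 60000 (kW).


P = 2*pi*n*T / 60000
  = 2*pi * 540 * 269 / 60000
  = 912695.50 / 60000
  = 15.21 kW


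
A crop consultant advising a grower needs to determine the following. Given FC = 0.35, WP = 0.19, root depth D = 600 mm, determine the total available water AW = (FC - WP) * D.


AW = (FC - WP) * D
   = (0.35 - 0.19) * 600
   = 0.16 * 600
   = 96 mm


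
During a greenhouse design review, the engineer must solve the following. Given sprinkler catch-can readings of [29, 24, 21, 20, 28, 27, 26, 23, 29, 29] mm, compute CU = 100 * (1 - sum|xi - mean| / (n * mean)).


xbar = 256 / 10 = 25.600
sum|xi - xbar| = 28.800
CU = 100 * (1 - 28.800 / (10 * 25.600))
   = 100 * (1 - 0.1125)
   = 88.75%


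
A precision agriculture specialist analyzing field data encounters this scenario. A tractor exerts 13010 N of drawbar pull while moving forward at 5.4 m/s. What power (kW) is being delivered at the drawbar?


P = F * v / 1000
  = 13010 * 5.4 / 1000
  = 70254 / 1000
  = 70.25 kW


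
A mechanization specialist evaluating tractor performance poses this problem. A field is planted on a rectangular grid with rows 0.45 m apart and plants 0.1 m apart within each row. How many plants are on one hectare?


D = 10000 / (row_sp * plant_sp)
  = 10000 / (0.45 * 0.1)
  = 10000 / 0.0450
  = 222222.22 plants/ha


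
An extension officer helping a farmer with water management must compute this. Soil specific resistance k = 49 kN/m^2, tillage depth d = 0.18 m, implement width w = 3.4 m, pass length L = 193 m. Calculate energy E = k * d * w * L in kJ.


E = k * d * w * L
  = 49 * 0.18 * 3.4 * 193
  = 5787.68 kJ


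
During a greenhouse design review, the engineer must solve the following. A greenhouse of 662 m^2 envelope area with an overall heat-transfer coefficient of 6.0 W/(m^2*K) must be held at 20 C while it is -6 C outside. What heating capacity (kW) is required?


dT = 20 - (-6) = 26 K
Q = U * A * dT
  = 6.0 * 662 * 26
  = 103272 W = 103.27 kW


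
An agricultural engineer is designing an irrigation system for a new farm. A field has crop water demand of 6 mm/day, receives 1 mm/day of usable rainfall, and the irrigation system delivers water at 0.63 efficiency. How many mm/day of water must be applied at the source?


IWR = (ETc - Pe) / Ea
    = (6 - 1) / 0.63
    = 5 / 0.63
    = 7.94 mm/day


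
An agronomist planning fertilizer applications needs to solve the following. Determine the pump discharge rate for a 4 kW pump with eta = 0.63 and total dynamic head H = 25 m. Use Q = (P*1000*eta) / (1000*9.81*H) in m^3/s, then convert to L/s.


Q = (P * 1000 * eta) / (rho * g * H)
  = (4 * 1000 * 0.63) / (1000 * 9.81 * 25)
  = 2520 / 245250
  = 0.01028 m^3/s = 10.28 L/s


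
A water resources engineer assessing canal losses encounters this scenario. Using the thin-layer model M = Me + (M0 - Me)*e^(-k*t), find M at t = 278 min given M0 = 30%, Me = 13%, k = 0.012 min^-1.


M = Me + (M0 - Me) * e^(-k*t)
  = 13 + (30 - 13) * e^(-0.012*278)
  = 13 + 17 * e^(-3.336)
  = 13 + 17 * 0.03558
  = 13 + 0.6048
  = 13.60%


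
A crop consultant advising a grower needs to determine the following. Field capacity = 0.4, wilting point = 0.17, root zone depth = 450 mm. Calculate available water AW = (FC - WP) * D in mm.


AW = (FC - WP) * D
   = (0.4 - 0.17) * 450
   = 0.23 * 450
   = 103.50 mm


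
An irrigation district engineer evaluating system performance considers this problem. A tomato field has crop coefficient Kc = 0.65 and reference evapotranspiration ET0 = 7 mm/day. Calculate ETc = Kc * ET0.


ETc = Kc * ET0
    = 0.65 * 7
    = 4.55 mm/day


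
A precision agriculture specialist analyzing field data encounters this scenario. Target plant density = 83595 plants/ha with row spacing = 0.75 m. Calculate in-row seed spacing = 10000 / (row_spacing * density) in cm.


spacing = 10000 / (row_sp * density)
        = 10000 / (0.75 * 83595)
        = 10000 / 62696.25
        = 0.15950 m = 15.95 cm


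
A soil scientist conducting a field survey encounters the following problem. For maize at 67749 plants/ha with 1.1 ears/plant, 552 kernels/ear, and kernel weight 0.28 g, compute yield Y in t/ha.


Y = density * ears * kernels * kw
  = 67749 * 1.1 * 552 * 0.28 g/ha
  = 11518413.98 g/ha
  = 11518.41 kg/ha = 11.52 t/ha


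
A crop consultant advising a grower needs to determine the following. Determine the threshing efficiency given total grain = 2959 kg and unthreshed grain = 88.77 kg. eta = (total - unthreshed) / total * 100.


eta = (total - unthreshed) / total * 100
    = (2959 - 88.77) / 2959 * 100
    = 2870.23 / 2959 * 100
    = 97%


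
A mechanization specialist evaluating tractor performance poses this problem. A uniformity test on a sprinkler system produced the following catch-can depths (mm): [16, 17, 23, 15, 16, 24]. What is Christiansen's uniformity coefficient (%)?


xbar = 111 / 6 = 18.500
sum|xi - xbar| = 20
CU = 100 * (1 - 20 / (6 * 18.500))
   = 100 * (1 - 0.1802)
   = 81.98%


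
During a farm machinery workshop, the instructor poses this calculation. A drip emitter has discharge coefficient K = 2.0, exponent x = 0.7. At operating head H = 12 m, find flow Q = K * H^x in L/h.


Q = K * H^x
  = 2.0 * 12^0.7
  = 2.0 * 5.6941
  = 11.39 L/h


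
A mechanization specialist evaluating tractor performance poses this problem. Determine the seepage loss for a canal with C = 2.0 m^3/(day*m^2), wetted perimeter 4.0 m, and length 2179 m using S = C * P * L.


S = C * P * L
  = 2.0 * 4.0 * 2179
  = 17432 m^3/day


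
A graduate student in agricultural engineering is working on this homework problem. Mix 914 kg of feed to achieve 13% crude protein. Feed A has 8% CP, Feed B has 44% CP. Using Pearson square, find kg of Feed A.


parts_A = CP_b - target = 44 - 13 = 31
parts_B = target - CP_a = 13 - 8 = 5
total_parts = 31 + 5 = 36
Feed A = 914 * 31 / 36 = 787.06 kg
Feed B = 914 * 5 / 36 = 126.94 kg

787.06 kg


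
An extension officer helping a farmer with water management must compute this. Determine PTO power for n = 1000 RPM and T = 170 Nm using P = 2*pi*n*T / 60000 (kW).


P = 2*pi*n*T / 60000
  = 2*pi * 1000 * 170 / 60000
  = 1068141.50 / 60000
  = 17.80 kW


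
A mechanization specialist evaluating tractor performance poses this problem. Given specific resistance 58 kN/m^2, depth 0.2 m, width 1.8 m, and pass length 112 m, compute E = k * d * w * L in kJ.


E = k * d * w * L
  = 58 * 0.2 * 1.8 * 112
  = 2338.56 kJ


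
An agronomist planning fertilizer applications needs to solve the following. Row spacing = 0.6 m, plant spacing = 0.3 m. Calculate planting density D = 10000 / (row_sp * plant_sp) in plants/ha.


D = 10000 / (row_sp * plant_sp)
  = 10000 / (0.6 * 0.3)
  = 10000 / 0.1800
  = 55555.56 plants/ha


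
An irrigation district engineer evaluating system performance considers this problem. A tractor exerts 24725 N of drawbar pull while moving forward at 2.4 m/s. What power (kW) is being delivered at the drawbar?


P = F * v / 1000
  = 24725 * 2.4 / 1000
  = 59340 / 1000
  = 59.34 kW


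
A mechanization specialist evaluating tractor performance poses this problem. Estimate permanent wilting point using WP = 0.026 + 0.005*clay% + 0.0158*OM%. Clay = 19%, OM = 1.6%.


WP = 0.026 + 0.005*19 + 0.0158*1.6
   = 0.026 + 0.0950 + 0.0253
   = 0.1463


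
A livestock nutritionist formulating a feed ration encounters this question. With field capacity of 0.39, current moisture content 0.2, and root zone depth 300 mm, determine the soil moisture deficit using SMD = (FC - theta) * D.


SMD = (FC - theta) * D
    = (0.39 - 0.2) * 300
    = 0.190 * 300
    = 57 mm


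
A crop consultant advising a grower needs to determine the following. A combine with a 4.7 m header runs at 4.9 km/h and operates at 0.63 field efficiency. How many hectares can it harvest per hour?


C = w * v * eta_f / 10
  = 4.7 * 4.9 * 0.63 / 10
  = 14.51 / 10
  = 1.45 ha/h


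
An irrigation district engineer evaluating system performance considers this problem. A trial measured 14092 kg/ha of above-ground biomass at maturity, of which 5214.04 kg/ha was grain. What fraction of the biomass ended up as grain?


HI = grain_yield / biomass
   = 5214.04 / 14092
   = 0.37


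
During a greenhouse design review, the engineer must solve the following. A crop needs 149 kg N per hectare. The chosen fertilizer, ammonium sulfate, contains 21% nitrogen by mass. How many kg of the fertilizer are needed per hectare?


Rate = N_required / (N_content / 100)
     = 149 / (21 / 100)
     = 149 / 0.21
     = 709.52 kg/ha


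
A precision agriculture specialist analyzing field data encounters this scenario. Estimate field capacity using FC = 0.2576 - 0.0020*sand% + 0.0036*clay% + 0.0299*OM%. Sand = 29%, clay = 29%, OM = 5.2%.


FC = 0.2576 - 0.0020*29 + 0.0036*29 + 0.0299*5.2
   = 0.2576 - 0.0580 + 0.1044 + 0.1555
   = 0.4595


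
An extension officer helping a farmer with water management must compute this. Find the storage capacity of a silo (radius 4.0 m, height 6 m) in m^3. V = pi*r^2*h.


V = pi * r^2 * h
  = pi * 4.0^2 * 6
  = pi * 16 * 6
  = 301.59 m^3


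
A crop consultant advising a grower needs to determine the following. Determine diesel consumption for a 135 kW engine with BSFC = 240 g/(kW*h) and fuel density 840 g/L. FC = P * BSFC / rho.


FC = P * BSFC / rho_fuel
   = 135 * 240 / 840
   = 32400 / 840
   = 38.57 L/h


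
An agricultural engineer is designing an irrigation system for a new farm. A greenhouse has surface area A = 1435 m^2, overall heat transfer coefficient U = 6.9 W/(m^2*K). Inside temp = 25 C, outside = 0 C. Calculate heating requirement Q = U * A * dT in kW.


dT = 25 - (0) = 25 K
Q = U * A * dT
  = 6.9 * 1435 * 25
  = 247537.50 W = 247.54 kW


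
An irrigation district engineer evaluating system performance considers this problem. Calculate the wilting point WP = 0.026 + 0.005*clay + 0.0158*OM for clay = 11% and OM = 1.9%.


WP = 0.026 + 0.005*11 + 0.0158*1.9
   = 0.026 + 0.0550 + 0.0300
   = 0.1110


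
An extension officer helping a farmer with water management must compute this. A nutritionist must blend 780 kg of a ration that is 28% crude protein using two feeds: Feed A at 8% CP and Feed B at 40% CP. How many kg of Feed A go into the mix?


parts_A = CP_b - target = 40 - 28 = 12
parts_B = target - CP_a = 28 - 8 = 20
total_parts = 12 + 20 = 32
Feed A = 780 * 12 / 32 = 292.50 kg
Feed B = 780 * 20 / 32 = 487.50 kg

292.50 kg


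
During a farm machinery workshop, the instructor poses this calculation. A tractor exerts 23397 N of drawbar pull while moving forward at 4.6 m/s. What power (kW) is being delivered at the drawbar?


P = F * v / 1000
  = 23397 * 4.6 / 1000
  = 107626.20 / 1000
  = 107.63 kW


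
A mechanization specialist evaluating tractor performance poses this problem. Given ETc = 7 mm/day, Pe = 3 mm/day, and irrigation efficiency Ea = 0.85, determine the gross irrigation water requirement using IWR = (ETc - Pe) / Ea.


IWR = (ETc - Pe) / Ea
    = (7 - 3) / 0.85
    = 4 / 0.85
    = 4.71 mm/day
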